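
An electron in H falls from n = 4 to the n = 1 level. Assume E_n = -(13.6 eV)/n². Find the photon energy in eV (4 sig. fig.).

E_4 = −13.60/16 = −0.8500 eV and E_1 = −13.60/1 = −13.60 eV.
The photon energy is |E_4 − E_1| = 12.75 eV.

12.75 eV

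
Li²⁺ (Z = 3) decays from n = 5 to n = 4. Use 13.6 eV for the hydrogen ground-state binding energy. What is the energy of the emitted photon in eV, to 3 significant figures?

2.75 eV

The Bohr energies scale as Z², so for Z = 3: E_n = −122.4/n² eV.
E_5 = −122.4/25 = −4.896 eV and E_4 = −122.4/16 = −7.650 eV.
The photon energy is |E_5 − E_4| = 2.75 eV.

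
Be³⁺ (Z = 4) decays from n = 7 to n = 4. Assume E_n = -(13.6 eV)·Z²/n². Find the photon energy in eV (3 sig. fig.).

The Bohr energies scale as Z², so for Z = 4: E_n = −217.6/n² eV.
E_7 = −217.6/49 = −4.441 eV and E_4 = −217.6/16 = −13.60 eV.
The photon energy is |E_7 − E_4| = 9.16 eV.

9.16 eV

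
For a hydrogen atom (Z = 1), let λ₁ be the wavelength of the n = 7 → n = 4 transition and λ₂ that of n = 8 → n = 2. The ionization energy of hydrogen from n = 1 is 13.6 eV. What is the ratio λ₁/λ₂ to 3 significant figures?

λ ∝ 1/ΔE ∝ 1/(1/n_f² − 1/n_i²), and the Z² and hc factors cancel in the ratio.
λ₁/λ₂ = (1/2² − 1/8²)/(1/4² − 1/7²) = 0.2344/0.04209 = 5.57.

5.57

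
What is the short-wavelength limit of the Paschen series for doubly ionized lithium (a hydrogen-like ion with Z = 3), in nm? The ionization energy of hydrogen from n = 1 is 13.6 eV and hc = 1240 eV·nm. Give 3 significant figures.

The Paschen series has lower level n_f = 3; the series limit corresponds to n_i → ∞.
ΔE_max = 13.6 × 9 / 3² = 13.60 eV.
λ_min = 1240 / 13.60 = 91.2 nm.

91.2 nm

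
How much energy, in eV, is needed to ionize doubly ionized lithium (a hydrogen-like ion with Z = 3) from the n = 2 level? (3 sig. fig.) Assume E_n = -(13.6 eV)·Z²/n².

E_n = −13.6 Z²/n² = −122.4/n² eV for Z = 3.
E_2 = −122.4/4 = −30.6 eV, so ionization (to E = 0) requires 30.6 eV.

30.6 eV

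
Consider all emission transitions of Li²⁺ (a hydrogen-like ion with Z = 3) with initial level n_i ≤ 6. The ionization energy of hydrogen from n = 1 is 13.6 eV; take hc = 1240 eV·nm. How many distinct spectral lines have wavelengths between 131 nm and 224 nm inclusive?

2

Enumerate all n_i → n_f pairs with 1 ≤ n_f < n_i ≤ 6 and compute λ = 1240 / [13.6·9·(1/n_f² − 1/n_i²)].
Lines falling in [131, 224] nm: 5→3 (142.5 nm), 4→3 (208.4 nm).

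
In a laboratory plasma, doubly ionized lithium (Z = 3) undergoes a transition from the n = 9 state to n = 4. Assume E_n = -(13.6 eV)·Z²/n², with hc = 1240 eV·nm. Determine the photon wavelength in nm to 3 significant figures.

For Z = 3 the level energies scale as Z², so the effective Rydberg energy is 13.6 × 9 = 122.4 eV.
ΔE = 122.4 × (1/4² − 1/9²) = 122.4 × 0.05015 = 6.139 eV.
λ = hc/ΔE = 1240 / 6.139 = 202 nm.

202 nm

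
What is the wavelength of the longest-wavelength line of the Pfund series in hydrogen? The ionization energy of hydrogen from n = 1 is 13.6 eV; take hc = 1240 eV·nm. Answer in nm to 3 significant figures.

The Pfund series terminates on n_f = 5; the first line has n_i = 5+1 = 6.
ΔE = 13.60 × (1/5² − 1/6²) = 0.1662 eV.
λ = 1240 / 0.1662 = 7460 nm.

7460 nm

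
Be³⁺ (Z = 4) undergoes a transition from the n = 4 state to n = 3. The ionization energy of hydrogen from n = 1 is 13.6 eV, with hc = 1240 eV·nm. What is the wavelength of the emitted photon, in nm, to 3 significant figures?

117 nm

For Z = 4 the level energies scale as Z², so the effective Rydberg energy is 13.6 × 16 = 217.6 eV.
ΔE = 217.6 × (1/3² − 1/4²) = 217.6 × 0.04861 = 10.58 eV.
λ = hc/ΔE = 1240 / 10.58 = 117 nm.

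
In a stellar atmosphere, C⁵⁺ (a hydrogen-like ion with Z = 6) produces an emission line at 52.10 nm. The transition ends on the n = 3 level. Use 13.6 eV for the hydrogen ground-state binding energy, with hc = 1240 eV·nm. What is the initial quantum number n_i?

The photon energy is ΔE = hc/λ = 1240 / 52.10 = 23.80 eV.
With Z = 6, ΔE = 489.6 × (1/n_f² − 1/n_i²), so 1/n_f² − 1/n_i² = 0.04861.
With n_f = 3: 1/n_i² = 1/9 − 0.04861 = 0.06250, so n_i ≈ 4.00.

n_i = 4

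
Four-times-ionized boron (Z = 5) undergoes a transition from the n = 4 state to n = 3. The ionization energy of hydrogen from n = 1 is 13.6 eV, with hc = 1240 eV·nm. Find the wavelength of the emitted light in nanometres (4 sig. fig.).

For Z = 5 the level energies scale as Z², so the effective Rydberg energy is 13.6 × 25 = 340.0 eV.
ΔE = 340.0 × (1/3² − 1/4²) = 340.0 × 0.04861 = 16.53 eV.
λ = hc/ΔE = 1240 / 16.53 = 75.03 nm.

75.03 nm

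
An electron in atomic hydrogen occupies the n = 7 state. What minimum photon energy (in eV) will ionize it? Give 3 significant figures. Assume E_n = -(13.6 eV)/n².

E_7 = −13.60/49 = −0.278 eV, so ionization (to E = 0) requires 0.278 eV.

0.278 eV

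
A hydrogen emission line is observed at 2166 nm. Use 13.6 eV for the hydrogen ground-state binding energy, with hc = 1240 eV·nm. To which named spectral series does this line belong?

Brackett

ΔE = 1240/2166 = 0.5725 eV.
This matches 13.6 × (1/4² − 1/7²), so n_f = 4: the Brackett series.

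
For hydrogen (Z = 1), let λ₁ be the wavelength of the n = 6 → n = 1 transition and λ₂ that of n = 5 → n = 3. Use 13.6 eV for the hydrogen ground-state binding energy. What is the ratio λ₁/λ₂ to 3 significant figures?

λ ∝ 1/ΔE ∝ 1/(1/n_f² − 1/n_i²), and the Z² and hc factors cancel in the ratio.
λ₁/λ₂ = (1/3² − 1/5²)/(1/1² − 1/6²) = 0.07111/0.9722 = 0.0731.

0.0731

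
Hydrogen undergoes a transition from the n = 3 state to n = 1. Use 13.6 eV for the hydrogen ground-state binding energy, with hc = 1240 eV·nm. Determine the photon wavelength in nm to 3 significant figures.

103 nm

ΔE = 13.60 × (1/1² − 1/3²) = 13.60 × 0.8889 = 12.09 eV.
λ = hc/ΔE = 1240 / 12.09 = 103 nm.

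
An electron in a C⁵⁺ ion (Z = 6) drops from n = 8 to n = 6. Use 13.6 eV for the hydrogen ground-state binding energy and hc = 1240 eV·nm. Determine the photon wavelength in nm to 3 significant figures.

For Z = 6 the level energies scale as Z², so the effective Rydberg energy is 13.6 × 36 = 489.6 eV.
ΔE = 489.6 × (1/6² − 1/8²) = 489.6 × 0.01215 = 5.950 eV.
λ = hc/ΔE = 1240 / 5.950 = 208 nm.

208 nm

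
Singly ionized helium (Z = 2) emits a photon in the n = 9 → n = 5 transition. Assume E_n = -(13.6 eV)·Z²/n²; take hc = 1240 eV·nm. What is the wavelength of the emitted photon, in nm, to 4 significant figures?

824.3 nm

For Z = 2 the level energies scale as Z², so the effective Rydberg energy is 13.6 × 4 = 54.40 eV.
ΔE = 54.40 × (1/5² − 1/9²) = 54.40 × 0.02765 = 1.504 eV.
λ = hc/ΔE = 1240 / 1.504 = 824.3 nm.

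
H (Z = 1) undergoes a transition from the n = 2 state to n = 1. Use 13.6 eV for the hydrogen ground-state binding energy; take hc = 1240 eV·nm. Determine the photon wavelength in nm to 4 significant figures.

ΔE = 13.60 × (1/1² − 1/2²) = 13.60 × 0.7500 = 10.20 eV.
λ = hc/ΔE = 1240 / 10.20 = 121.6 nm.

121.6 nm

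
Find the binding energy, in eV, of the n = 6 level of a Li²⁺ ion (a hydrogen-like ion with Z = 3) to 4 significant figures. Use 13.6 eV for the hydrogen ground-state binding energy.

E_n = −13.6 Z²/n² = −122.4/n² eV for Z = 3.
E_6 = −122.4/36 = −3.400 eV, so ionization (to E = 0) requires 3.400 eV.

3.400 eV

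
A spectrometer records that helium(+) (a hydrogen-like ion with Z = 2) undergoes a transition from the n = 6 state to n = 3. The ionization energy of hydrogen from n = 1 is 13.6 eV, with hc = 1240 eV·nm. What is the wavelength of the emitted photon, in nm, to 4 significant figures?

273.5 nm

For Z = 2 the level energies scale as Z², so the effective Rydberg energy is 13.6 × 4 = 54.40 eV.
ΔE = 54.40 × (1/3² − 1/6²) = 54.40 × 0.08333 = 4.533 eV.
λ = hc/ΔE = 1240 / 4.533 = 273.5 nm.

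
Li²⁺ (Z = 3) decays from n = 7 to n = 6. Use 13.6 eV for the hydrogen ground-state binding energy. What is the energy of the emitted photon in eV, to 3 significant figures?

0.902 eV

The Bohr energies scale as Z², so for Z = 3: E_n = −122.4/n² eV.
E_7 = −122.4/49 = −2.498 eV and E_6 = −122.4/36 = −3.400 eV.
The photon energy is |E_7 − E_6| = 0.902 eV.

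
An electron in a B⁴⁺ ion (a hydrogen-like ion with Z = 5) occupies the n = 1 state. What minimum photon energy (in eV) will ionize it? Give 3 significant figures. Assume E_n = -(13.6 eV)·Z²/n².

E_n = −13.6 Z²/n² = −340.0/n² eV for Z = 5.
E_1 = −340.0/1 = −340 eV, so ionization (to E = 0) requires 340 eV.

340 eV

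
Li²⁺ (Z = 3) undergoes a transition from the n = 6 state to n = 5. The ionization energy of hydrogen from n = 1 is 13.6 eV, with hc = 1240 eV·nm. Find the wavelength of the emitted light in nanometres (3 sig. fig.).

For Z = 3 the level energies scale as Z², so the effective Rydberg energy is 13.6 × 9 = 122.4 eV.
ΔE = 122.4 × (1/5² − 1/6²) = 122.4 × 0.01222 = 1.496 eV.
λ = hc/ΔE = 1240 / 1.496 = 829 nm.

829 nm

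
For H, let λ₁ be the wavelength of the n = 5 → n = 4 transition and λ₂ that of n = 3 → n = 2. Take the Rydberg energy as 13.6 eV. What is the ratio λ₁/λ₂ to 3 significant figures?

6.17

λ ∝ 1/ΔE ∝ 1/(1/n_f² − 1/n_i²), and the Z² and hc factors cancel in the ratio.
λ₁/λ₂ = (1/2² − 1/3²)/(1/4² − 1/5²) = 0.1389/0.02250 = 6.17.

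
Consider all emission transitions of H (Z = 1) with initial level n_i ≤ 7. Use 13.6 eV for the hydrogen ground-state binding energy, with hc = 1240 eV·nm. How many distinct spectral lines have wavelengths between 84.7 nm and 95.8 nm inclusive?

Enumerate all n_i → n_f pairs with 1 ≤ n_f < n_i ≤ 7 and compute λ = 1240 / [13.6·1·(1/n_f² − 1/n_i²)].
Lines falling in [84.7, 95.8] nm: 7→1 (93.08 nm), 6→1 (93.78 nm), 5→1 (94.98 nm).

3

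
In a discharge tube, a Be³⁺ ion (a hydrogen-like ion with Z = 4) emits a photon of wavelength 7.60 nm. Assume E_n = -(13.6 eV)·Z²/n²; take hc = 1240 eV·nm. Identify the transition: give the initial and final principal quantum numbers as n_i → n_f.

n_i = 2, n_f = 1

The photon energy is ΔE = hc/λ = 1240 / 7.60 = 163.2 eV.
With Z = 4, ΔE = 217.6 × (1/n_f² − 1/n_i²), so 1/n_f² − 1/n_i² = 0.7498.
Trying n_f = 1 gives 1/n_i² = 0.2502, i.e. n_i ≈ 2; this pair matches.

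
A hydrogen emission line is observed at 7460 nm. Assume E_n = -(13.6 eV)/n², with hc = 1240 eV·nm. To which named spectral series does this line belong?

Pfund

ΔE = 1240/7460 = 0.1662 eV.
This matches 13.6 × (1/5² − 1/6²), so n_f = 5: the Pfund series.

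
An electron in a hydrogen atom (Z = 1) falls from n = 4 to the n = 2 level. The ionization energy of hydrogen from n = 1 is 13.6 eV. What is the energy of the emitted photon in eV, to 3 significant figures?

2.55 eV

E_4 = −13.60/16 = −0.8500 eV and E_2 = −13.60/4 = −3.400 eV.
The photon energy is |E_4 − E_2| = 2.55 eV.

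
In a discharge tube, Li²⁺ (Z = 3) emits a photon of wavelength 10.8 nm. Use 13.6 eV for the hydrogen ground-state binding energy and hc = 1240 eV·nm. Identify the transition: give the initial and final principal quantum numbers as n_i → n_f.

The photon energy is ΔE = hc/λ = 1240 / 10.8 = 114.8 eV.
With Z = 3, ΔE = 122.4 × (1/n_f² − 1/n_i²), so 1/n_f² − 1/n_i² = 0.9380.
Trying n_f = 1 gives 1/n_i² = 0.06197, i.e. n_i ≈ 4; this pair matches.

n_i = 4, n_f = 1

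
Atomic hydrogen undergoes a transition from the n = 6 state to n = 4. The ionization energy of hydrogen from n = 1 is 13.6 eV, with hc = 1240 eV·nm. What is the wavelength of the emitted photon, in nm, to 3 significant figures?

ΔE = 13.60 × (1/4² − 1/6²) = 13.60 × 0.03472 = 0.4722 eV.
λ = hc/ΔE = 1240 / 0.4722 = 2630 nm.
This line belongs to the Brackett series.

2630 nm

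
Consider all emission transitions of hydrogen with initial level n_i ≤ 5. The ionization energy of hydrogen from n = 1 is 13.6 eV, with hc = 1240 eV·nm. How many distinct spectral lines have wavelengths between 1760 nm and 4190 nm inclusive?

2

Enumerate all n_i → n_f pairs with 1 ≤ n_f < n_i ≤ 5 and compute λ = 1240 / [13.6·1·(1/n_f² − 1/n_i²)].
Lines falling in [1760, 4190] nm: 4→3 (1876 nm), 5→4 (4052 nm).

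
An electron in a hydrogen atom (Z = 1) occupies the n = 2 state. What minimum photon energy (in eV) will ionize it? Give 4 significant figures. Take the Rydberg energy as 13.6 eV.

3.400 eV

E_2 = −13.60/4 = −3.400 eV, so ionization (to E = 0) requires 3.400 eV.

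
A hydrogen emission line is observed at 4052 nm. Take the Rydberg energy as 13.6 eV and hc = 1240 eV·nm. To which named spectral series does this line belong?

ΔE = 1240/4052 = 0.3060 eV.
This matches 13.6 × (1/4² − 1/5²), so n_f = 4: the Brackett series.

Brackett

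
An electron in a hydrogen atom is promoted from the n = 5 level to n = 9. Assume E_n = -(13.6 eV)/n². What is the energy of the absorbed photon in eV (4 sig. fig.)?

E_9 = −13.60/81 = −0.1679 eV and E_5 = −13.60/25 = −0.5440 eV.
The photon energy is |E_9 − E_5| = 0.3761 eV.

0.3761 eV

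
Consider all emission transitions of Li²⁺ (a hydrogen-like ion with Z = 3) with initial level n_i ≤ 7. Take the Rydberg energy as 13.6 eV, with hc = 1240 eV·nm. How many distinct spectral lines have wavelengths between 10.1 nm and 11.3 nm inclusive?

Enumerate all n_i → n_f pairs with 1 ≤ n_f < n_i ≤ 7 and compute λ = 1240 / [13.6·9·(1/n_f² − 1/n_i²)].
Lines falling in [10.1, 11.3] nm: 7→1 (10.34 nm), 6→1 (10.42 nm), 5→1 (10.55 nm), 4→1 (10.81 nm).

4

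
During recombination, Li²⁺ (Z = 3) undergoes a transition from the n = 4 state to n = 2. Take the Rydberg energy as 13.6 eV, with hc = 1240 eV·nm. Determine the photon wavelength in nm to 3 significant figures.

54.0 nm

For Z = 3 the level energies scale as Z², so the effective Rydberg energy is 13.6 × 9 = 122.4 eV.
ΔE = 122.4 × (1/2² − 1/4²) = 122.4 × 0.1875 = 22.95 eV.
λ = hc/ΔE = 1240 / 22.95 = 54.0 nm.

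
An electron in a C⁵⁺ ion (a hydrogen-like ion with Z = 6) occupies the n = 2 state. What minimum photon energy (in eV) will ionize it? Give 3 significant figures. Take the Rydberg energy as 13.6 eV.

122 eV

E_n = −13.6 Z²/n² = −489.6/n² eV for Z = 6.
E_2 = −489.6/4 = −122 eV, so ionization (to E = 0) requires 122 eV.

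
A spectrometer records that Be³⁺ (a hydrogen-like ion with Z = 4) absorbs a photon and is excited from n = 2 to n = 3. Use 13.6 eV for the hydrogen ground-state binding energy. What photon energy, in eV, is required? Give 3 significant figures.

The Bohr energies scale as Z², so for Z = 4: E_n = −217.6/n² eV.
E_3 = −217.6/9 = −24.18 eV and E_2 = −217.6/4 = −54.40 eV.
The photon energy is |E_3 − E_2| = 30.2 eV.

30.2 eV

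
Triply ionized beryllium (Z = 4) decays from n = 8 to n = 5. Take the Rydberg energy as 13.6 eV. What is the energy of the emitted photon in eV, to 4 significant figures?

5.304 eV

The Bohr energies scale as Z², so for Z = 4: E_n = −217.6/n² eV.
E_8 = −217.6/64 = −3.400 eV and E_5 = −217.6/25 = −8.704 eV.
The photon energy is |E_8 − E_5| = 5.304 eV.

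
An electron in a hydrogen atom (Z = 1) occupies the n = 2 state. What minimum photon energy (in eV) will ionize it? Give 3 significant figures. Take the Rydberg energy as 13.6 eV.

E_2 = −13.60/4 = −3.40 eV, so ionization (to E = 0) requires 3.40 eV.

3.40 eV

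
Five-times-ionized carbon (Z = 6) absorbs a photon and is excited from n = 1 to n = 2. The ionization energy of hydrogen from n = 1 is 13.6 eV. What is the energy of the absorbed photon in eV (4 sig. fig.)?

367.2 eV

The Bohr energies scale as Z², so for Z = 6: E_n = −489.6/n² eV.
E_2 = −489.6/4 = −122.4 eV and E_1 = −489.6/1 = −489.6 eV.
The photon energy is |E_2 − E_1| = 367.2 eV.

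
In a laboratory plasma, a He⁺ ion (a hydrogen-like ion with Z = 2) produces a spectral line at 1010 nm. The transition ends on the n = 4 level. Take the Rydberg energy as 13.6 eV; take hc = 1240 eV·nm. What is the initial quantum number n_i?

n_i = 5

The photon energy is ΔE = hc/λ = 1240 / 1010 = 1.228 eV.
With Z = 2, ΔE = 54.40 × (1/n_f² − 1/n_i²), so 1/n_f² − 1/n_i² = 0.02257.
With n_f = 4: 1/n_i² = 1/16 − 0.02257 = 0.03993, so n_i ≈ 5.00.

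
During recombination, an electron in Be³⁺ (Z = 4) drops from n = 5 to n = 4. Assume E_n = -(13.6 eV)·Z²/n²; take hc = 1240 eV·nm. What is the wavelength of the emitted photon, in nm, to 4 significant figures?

For Z = 4 the level energies scale as Z², so the effective Rydberg energy is 13.6 × 16 = 217.6 eV.
ΔE = 217.6 × (1/4² − 1/5²) = 217.6 × 0.02250 = 4.896 eV.
λ = hc/ΔE = 1240 / 4.896 = 253.3 nm.

253.3 nm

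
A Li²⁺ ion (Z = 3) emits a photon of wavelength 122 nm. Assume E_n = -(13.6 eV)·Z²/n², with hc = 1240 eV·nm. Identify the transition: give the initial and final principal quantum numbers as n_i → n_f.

n_i = 6, n_f = 3

The photon energy is ΔE = hc/λ = 1240 / 122 = 10.16 eV.
With Z = 3, ΔE = 122.4 × (1/n_f² − 1/n_i²), so 1/n_f² − 1/n_i² = 0.08304.
Trying n_f = 3 gives 1/n_i² = 0.02807, i.e. n_i ≈ 6; this pair matches.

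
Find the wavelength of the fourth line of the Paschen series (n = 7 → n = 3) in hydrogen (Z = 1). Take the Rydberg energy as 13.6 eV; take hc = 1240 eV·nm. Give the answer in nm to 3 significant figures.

The Paschen series terminates on n_f = 3; the fourth line has n_i = 3+4 = 7.
ΔE = 13.60 × (1/3² − 1/7²) = 1.234 eV.
λ = 1240 / 1.234 = 1010 nm.

1010 nm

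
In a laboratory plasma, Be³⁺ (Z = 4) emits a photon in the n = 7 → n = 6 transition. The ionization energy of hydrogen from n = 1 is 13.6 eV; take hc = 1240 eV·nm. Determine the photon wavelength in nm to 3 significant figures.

For Z = 4 the level energies scale as Z², so the effective Rydberg energy is 13.6 × 16 = 217.6 eV.
ΔE = 217.6 × (1/6² − 1/7²) = 217.6 × 0.007370 = 1.604 eV.
λ = hc/ΔE = 1240 / 1.604 = 773 nm.

773 nm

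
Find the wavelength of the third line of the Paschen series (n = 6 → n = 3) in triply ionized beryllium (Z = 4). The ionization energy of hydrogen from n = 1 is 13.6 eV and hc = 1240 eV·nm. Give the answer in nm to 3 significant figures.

The Paschen series terminates on n_f = 3; the third line has n_i = 3+3 = 6.
ΔE = 217.6 × (1/3² − 1/6²) = 18.13 eV.
λ = 1240 / 18.13 = 68.4 nm.

68.4 nm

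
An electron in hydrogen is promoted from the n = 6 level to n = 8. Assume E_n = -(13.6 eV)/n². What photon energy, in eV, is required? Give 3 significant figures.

0.165 eV

E_8 = −13.60/64 = −0.2125 eV and E_6 = −13.60/36 = −0.3778 eV.
The photon energy is |E_8 − E_6| = 0.165 eV.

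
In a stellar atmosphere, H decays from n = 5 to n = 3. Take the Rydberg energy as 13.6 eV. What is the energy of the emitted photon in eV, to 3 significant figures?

E_5 = −13.60/25 = −0.5440 eV and E_3 = −13.60/9 = −1.511 eV.
The photon energy is |E_5 − E_3| = 0.967 eV.

0.967 eV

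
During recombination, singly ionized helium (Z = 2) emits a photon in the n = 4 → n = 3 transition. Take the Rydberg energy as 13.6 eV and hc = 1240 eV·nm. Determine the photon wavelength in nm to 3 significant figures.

For Z = 2 the level energies scale as Z², so the effective Rydberg energy is 13.6 × 4 = 54.40 eV.
ΔE = 54.40 × (1/3² − 1/4²) = 54.40 × 0.04861 = 2.644 eV.
λ = hc/ΔE = 1240 / 2.644 = 469 nm.

469 nm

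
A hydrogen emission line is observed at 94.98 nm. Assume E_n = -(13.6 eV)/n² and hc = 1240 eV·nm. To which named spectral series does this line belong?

Lyman

ΔE = 1240/94.98 = 13.06 eV.
This matches 13.6 × (1/1² − 1/5²), so n_f = 1: the Lyman series.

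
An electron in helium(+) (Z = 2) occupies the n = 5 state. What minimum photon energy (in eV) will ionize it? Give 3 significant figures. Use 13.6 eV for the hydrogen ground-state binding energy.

E_n = −13.6 Z²/n² = −54.40/n² eV for Z = 2.
E_5 = −54.40/25 = −2.18 eV, so ionization (to E = 0) requires 2.18 eV.

2.18 eV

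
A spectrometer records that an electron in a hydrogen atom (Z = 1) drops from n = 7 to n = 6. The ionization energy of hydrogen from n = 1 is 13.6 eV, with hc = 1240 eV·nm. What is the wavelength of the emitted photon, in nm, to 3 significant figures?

12400 nm

ΔE = 13.60 × (1/6² − 1/7²) = 13.60 × 0.007370 = 0.1002 eV.
λ = hc/ΔE = 1240 / 0.1002 = 12400 nm.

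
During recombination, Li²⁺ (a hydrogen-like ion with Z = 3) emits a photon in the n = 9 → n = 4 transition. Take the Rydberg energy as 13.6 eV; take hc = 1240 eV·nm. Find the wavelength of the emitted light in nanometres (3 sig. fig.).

For Z = 3 the level energies scale as Z², so the effective Rydberg energy is 13.6 × 9 = 122.4 eV.
ΔE = 122.4 × (1/4² − 1/9²) = 122.4 × 0.05015 = 6.139 eV.
λ = hc/ΔE = 1240 / 6.139 = 202 nm.

202 nm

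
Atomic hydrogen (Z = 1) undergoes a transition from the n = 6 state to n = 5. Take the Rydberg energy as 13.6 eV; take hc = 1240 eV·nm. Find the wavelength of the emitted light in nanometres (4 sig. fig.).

7460 nm

ΔE = 13.60 × (1/5² − 1/6²) = 13.60 × 0.01222 = 0.1662 eV.
λ = hc/ΔE = 1240 / 0.1662 = 7460 nm.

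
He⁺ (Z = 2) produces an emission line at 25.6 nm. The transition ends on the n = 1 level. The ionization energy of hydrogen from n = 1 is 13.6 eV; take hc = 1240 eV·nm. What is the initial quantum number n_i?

The photon energy is ΔE = hc/λ = 1240 / 25.6 = 48.44 eV.
With Z = 2, ΔE = 54.40 × (1/n_f² − 1/n_i²), so 1/n_f² − 1/n_i² = 0.8904.
With n_f = 1: 1/n_i² = 1/1 − 0.8904 = 0.1096, so n_i ≈ 3.02.

n_i = 3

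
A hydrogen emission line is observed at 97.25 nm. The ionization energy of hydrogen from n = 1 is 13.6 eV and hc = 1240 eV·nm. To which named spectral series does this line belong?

ΔE = 1240/97.25 = 12.75 eV.
This matches 13.6 × (1/1² − 1/4²), so n_f = 1: the Lyman series.

Lyman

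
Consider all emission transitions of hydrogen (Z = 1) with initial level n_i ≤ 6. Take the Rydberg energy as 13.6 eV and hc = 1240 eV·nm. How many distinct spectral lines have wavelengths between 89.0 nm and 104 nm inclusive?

4

Enumerate all n_i → n_f pairs with 1 ≤ n_f < n_i ≤ 6 and compute λ = 1240 / [13.6·1·(1/n_f² − 1/n_i²)].
Lines falling in [89.0, 104] nm: 6→1 (93.78 nm), 5→1 (94.98 nm), 4→1 (97.25 nm), 3→1 (102.6 nm).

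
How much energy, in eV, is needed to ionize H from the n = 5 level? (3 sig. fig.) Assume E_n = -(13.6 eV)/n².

E_5 = −13.60/25 = −0.544 eV, so ionization (to E = 0) requires 0.544 eV.

0.544 eV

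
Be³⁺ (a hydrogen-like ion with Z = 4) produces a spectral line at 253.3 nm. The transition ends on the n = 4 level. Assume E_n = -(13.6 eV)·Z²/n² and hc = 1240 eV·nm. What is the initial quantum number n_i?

The photon energy is ΔE = hc/λ = 1240 / 253.3 = 4.895 eV.
With Z = 4, ΔE = 217.6 × (1/n_f² − 1/n_i²), so 1/n_f² − 1/n_i² = 0.02250.
With n_f = 4: 1/n_i² = 1/16 − 0.02250 = 0.04000, so n_i ≈ 5.00.

n_i = 5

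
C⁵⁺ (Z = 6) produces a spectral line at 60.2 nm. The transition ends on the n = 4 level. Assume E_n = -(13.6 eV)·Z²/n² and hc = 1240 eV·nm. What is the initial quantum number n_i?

The photon energy is ΔE = hc/λ = 1240 / 60.2 = 20.60 eV.
With Z = 6, ΔE = 489.6 × (1/n_f² − 1/n_i²), so 1/n_f² − 1/n_i² = 0.04207.
With n_f = 4: 1/n_i² = 1/16 − 0.04207 = 0.02043, so n_i ≈ 7.00.

n_i = 7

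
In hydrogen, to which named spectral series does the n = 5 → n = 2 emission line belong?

Balmer

The series is set by the lower level: n_f = 2 is the Balmer series.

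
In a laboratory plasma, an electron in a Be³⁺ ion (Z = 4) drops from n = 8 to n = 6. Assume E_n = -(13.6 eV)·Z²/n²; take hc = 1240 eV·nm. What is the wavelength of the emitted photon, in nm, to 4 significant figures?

For Z = 4 the level energies scale as Z², so the effective Rydberg energy is 13.6 × 16 = 217.6 eV.
ΔE = 217.6 × (1/6² − 1/8²) = 217.6 × 0.01215 = 2.644 eV.
λ = hc/ΔE = 1240 / 2.644 = 468.9 nm.

468.9 nm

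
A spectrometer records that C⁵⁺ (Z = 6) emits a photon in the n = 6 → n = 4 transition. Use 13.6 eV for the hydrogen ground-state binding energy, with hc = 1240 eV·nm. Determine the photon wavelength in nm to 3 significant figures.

For Z = 6 the level energies scale as Z², so the effective Rydberg energy is 13.6 × 36 = 489.6 eV.
ΔE = 489.6 × (1/4² − 1/6²) = 489.6 × 0.03472 = 17.00 eV.
λ = hc/ΔE = 1240 / 17.00 = 72.9 nm.

72.9 nm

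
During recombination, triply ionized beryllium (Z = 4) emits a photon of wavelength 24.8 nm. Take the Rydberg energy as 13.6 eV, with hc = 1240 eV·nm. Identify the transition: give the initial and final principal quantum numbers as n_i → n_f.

The photon energy is ΔE = hc/λ = 1240 / 24.8 = 50.00 eV.
With Z = 4, ΔE = 217.6 × (1/n_f² − 1/n_i²), so 1/n_f² − 1/n_i² = 0.2298.
Trying n_f = 2 gives 1/n_i² = 0.02022, i.e. n_i ≈ 7; this pair matches.

n_i = 7, n_f = 2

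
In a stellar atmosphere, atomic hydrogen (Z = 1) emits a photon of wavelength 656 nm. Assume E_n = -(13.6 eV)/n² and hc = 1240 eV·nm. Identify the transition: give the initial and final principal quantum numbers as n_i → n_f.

n_i = 3, n_f = 2

The photon energy is ΔE = hc/λ = 1240 / 656 = 1.890 eV.
With Z = 1, ΔE = 13.60 × (1/n_f² − 1/n_i²), so 1/n_f² − 1/n_i² = 0.1390.
Trying n_f = 2 gives 1/n_i² = 0.1110, i.e. n_i ≈ 3; this pair matches.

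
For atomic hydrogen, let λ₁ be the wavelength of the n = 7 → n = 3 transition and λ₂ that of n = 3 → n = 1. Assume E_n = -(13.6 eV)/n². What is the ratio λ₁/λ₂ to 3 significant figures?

9.80

λ ∝ 1/ΔE ∝ 1/(1/n_f² − 1/n_i²), and the Z² and hc factors cancel in the ratio.
λ₁/λ₂ = (1/1² − 1/3²)/(1/3² − 1/7²) = 0.8889/0.09070 = 9.80.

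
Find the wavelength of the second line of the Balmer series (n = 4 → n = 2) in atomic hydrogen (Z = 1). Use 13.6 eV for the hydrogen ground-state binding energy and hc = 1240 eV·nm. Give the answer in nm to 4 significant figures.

The Balmer series terminates on n_f = 2; the second line has n_i = 2+2 = 4.
ΔE = 13.60 × (1/2² − 1/4²) = 2.550 eV.
λ = 1240 / 2.550 = 486.3 nm.

486.3 nm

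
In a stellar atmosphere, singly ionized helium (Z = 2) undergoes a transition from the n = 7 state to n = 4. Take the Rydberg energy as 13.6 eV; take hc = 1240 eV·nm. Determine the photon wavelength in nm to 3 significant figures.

For Z = 2 the level energies scale as Z², so the effective Rydberg energy is 13.6 × 4 = 54.40 eV.
ΔE = 54.40 × (1/4² − 1/7²) = 54.40 × 0.04209 = 2.290 eV.
λ = hc/ΔE = 1240 / 2.290 = 542 nm.

542 nm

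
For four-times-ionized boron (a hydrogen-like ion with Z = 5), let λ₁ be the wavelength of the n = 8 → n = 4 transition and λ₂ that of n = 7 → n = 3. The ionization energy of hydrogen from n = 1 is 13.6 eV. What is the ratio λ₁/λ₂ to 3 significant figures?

λ ∝ 1/ΔE ∝ 1/(1/n_f² − 1/n_i²), and the Z² and hc factors cancel in the ratio.
λ₁/λ₂ = (1/3² − 1/7²)/(1/4² − 1/8²) = 0.09070/0.04688 = 1.93.

1.93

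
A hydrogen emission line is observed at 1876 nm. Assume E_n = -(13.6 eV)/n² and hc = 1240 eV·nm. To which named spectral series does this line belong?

ΔE = 1240/1876 = 0.6610 eV.
This matches 13.6 × (1/3² − 1/4²), so n_f = 3: the Paschen series.

Paschen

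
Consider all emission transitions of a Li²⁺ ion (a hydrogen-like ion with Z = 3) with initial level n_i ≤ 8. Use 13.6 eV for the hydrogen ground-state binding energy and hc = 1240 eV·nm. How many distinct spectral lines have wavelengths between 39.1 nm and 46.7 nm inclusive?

3

Enumerate all n_i → n_f pairs with 1 ≤ n_f < n_i ≤ 8 and compute λ = 1240 / [13.6·9·(1/n_f² − 1/n_i²)].
Lines falling in [39.1, 46.7] nm: 8→2 (43.22 nm), 7→2 (44.12 nm), 6→2 (45.59 nm).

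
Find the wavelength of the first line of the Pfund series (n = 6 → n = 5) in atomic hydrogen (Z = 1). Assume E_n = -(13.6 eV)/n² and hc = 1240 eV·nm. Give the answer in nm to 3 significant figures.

The Pfund series terminates on n_f = 5; the first line has n_i = 5+1 = 6.
ΔE = 13.60 × (1/5² − 1/6²) = 0.1662 eV.
λ = 1240 / 0.1662 = 7460 nm.

7460 nm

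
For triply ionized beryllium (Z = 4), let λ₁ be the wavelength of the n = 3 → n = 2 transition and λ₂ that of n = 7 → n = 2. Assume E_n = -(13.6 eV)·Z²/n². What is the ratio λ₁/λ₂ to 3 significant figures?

1.65

λ ∝ 1/ΔE ∝ 1/(1/n_f² − 1/n_i²), and the Z² and hc factors cancel in the ratio.
λ₁/λ₂ = (1/2² − 1/7²)/(1/2² − 1/3²) = 0.2296/0.1389 = 1.65.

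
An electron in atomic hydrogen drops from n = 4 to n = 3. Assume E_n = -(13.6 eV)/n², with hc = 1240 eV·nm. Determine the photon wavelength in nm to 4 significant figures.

ΔE = 13.60 × (1/3² − 1/4²) = 13.60 × 0.04861 = 0.6611 eV.
λ = hc/ΔE = 1240 / 0.6611 = 1876 nm.
This line belongs to the Paschen series.

1876 nm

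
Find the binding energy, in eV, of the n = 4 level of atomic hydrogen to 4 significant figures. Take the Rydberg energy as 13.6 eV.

E_4 = −13.60/16 = −0.8500 eV, so ionization (to E = 0) requires 0.8500 eV.

0.8500 eV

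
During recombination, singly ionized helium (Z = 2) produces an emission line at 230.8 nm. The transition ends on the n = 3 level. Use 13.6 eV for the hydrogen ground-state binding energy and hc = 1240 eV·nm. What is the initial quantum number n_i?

n_i = 9

The photon energy is ΔE = hc/λ = 1240 / 230.8 = 5.373 eV.
With Z = 2, ΔE = 54.40 × (1/n_f² − 1/n_i²), so 1/n_f² − 1/n_i² = 0.09876.
With n_f = 3: 1/n_i² = 1/9 − 0.09876 = 0.01235, so n_i ≈ 9.00.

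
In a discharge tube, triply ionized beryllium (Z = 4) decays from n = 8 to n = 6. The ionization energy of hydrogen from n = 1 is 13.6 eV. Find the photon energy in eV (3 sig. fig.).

2.64 eV

The Bohr energies scale as Z², so for Z = 4: E_n = −217.6/n² eV.
E_8 = −217.6/64 = −3.400 eV and E_6 = −217.6/36 = −6.044 eV.
The photon energy is |E_8 − E_6| = 2.64 eV.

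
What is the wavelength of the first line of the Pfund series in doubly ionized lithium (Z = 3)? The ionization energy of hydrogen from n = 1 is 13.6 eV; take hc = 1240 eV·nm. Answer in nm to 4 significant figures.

828.9 nm

The Pfund series terminates on n_f = 5; the first line has n_i = 5+1 = 6.
ΔE = 122.4 × (1/5² − 1/6²) = 1.496 eV.
λ = 1240 / 1.496 = 828.9 nm.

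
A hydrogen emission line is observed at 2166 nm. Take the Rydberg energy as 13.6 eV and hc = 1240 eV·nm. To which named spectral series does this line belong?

Brackett

ΔE = 1240/2166 = 0.5725 eV.
This matches 13.6 × (1/4² − 1/7²), so n_f = 4: the Brackett series.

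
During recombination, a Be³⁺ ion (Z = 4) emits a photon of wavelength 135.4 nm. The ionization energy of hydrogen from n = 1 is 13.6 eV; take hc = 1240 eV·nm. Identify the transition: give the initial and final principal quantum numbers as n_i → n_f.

n_i = 7, n_f = 4

The photon energy is ΔE = hc/λ = 1240 / 135.4 = 9.158 eV.
With Z = 4, ΔE = 217.6 × (1/n_f² − 1/n_i²), so 1/n_f² − 1/n_i² = 0.04209.
Trying n_f = 4 gives 1/n_i² = 0.02041, i.e. n_i ≈ 7; this pair matches.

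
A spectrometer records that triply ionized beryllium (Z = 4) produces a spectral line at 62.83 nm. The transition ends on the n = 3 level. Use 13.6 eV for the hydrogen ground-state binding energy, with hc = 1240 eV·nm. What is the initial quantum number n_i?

n_i = 7

The photon energy is ΔE = hc/λ = 1240 / 62.83 = 19.74 eV.
With Z = 4, ΔE = 217.6 × (1/n_f² − 1/n_i²), so 1/n_f² − 1/n_i² = 0.09070.
With n_f = 3: 1/n_i² = 1/9 − 0.09070 = 0.02041, so n_i ≈ 7.00.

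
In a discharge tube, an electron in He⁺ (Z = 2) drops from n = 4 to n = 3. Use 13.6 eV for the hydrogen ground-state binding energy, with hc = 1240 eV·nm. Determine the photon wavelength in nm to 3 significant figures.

For Z = 2 the level energies scale as Z², so the effective Rydberg energy is 13.6 × 4 = 54.40 eV.
ΔE = 54.40 × (1/3² − 1/4²) = 54.40 × 0.04861 = 2.644 eV.
λ = hc/ΔE = 1240 / 2.644 = 469 nm.

469 nm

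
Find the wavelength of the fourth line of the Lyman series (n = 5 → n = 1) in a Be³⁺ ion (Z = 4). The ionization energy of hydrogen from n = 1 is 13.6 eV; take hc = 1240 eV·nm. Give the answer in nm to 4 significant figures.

The Lyman series terminates on n_f = 1; the fourth line has n_i = 1+4 = 5.
ΔE = 217.6 × (1/1² − 1/5²) = 208.9 eV.
λ = 1240 / 208.9 = 5.936 nm.

5.936 nm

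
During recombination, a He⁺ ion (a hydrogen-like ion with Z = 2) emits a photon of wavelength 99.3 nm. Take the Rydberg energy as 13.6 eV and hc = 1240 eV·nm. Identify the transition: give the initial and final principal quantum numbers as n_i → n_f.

n_i = 7, n_f = 2

The photon energy is ΔE = hc/λ = 1240 / 99.3 = 12.49 eV.
With Z = 2, ΔE = 54.40 × (1/n_f² − 1/n_i²), so 1/n_f² − 1/n_i² = 0.2295.
Trying n_f = 2 gives 1/n_i² = 0.02045, i.e. n_i ≈ 7; this pair matches.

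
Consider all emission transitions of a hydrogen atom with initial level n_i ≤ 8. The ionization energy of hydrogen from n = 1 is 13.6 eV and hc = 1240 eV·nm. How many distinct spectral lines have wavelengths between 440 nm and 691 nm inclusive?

2

Enumerate all n_i → n_f pairs with 1 ≤ n_f < n_i ≤ 8 and compute λ = 1240 / [13.6·1·(1/n_f² − 1/n_i²)].
Lines falling in [440, 691] nm: 4→2 (486.3 nm), 3→2 (656.5 nm).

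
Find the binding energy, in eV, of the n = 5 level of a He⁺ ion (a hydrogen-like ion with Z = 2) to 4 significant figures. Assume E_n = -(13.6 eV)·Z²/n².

E_n = −13.6 Z²/n² = −54.40/n² eV for Z = 2.
E_5 = −54.40/25 = −2.176 eV, so ionization (to E = 0) requires 2.176 eV.

2.176 eV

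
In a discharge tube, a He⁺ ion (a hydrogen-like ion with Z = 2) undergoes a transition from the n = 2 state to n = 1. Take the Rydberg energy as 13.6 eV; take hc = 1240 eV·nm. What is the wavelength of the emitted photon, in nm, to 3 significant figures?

30.4 nm

For Z = 2 the level energies scale as Z², so the effective Rydberg energy is 13.6 × 4 = 54.40 eV.
ΔE = 54.40 × (1/1² − 1/2²) = 54.40 × 0.7500 = 40.80 eV.
λ = hc/ΔE = 1240 / 40.80 = 30.4 nm.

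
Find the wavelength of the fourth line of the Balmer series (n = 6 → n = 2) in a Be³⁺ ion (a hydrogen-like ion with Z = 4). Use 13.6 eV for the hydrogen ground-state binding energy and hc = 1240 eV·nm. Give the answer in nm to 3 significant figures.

The Balmer series terminates on n_f = 2; the fourth line has n_i = 2+4 = 6.
ΔE = 217.6 × (1/2² − 1/6²) = 48.36 eV.
λ = 1240 / 48.36 = 25.6 nm.

25.6 nm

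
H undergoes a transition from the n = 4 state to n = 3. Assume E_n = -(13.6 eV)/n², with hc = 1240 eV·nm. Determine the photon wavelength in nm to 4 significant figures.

1876 nm

ΔE = 13.60 × (1/3² − 1/4²) = 13.60 × 0.04861 = 0.6611 eV.
λ = hc/ΔE = 1240 / 0.6611 = 1876 nm.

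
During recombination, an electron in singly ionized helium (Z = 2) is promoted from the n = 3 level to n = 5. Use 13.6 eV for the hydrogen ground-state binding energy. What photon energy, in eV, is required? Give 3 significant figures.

3.87 eV

The Bohr energies scale as Z², so for Z = 2: E_n = −54.40/n² eV.
E_5 = −54.40/25 = −2.176 eV and E_3 = −54.40/9 = −6.044 eV.
The photon energy is |E_5 − E_3| = 3.87 eV.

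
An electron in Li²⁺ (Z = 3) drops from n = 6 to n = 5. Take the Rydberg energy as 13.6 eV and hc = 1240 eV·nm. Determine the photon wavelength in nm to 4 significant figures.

For Z = 3 the level energies scale as Z², so the effective Rydberg energy is 13.6 × 9 = 122.4 eV.
ΔE = 122.4 × (1/5² − 1/6²) = 122.4 × 0.01222 = 1.496 eV.
λ = hc/ΔE = 1240 / 1.496 = 828.9 nm.

828.9 nm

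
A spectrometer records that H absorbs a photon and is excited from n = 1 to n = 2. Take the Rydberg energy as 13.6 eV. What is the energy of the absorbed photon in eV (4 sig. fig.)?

10.20 eV

E_2 = −13.60/4 = −3.400 eV and E_1 = −13.60/1 = −13.60 eV.
The photon energy is |E_2 − E_1| = 10.20 eV.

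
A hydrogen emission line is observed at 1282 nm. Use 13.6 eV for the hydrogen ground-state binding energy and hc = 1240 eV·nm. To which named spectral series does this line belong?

Paschen

ΔE = 1240/1282 = 0.9672 eV.
This matches 13.6 × (1/3² − 1/5²), so n_f = 3: the Paschen series.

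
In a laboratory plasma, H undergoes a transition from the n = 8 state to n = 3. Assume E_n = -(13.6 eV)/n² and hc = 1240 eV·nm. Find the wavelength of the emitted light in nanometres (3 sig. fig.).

ΔE = 13.60 × (1/3² − 1/8²) = 13.60 × 0.09549 = 1.299 eV.
λ = hc/ΔE = 1240 / 1.299 = 955 nm.
This line belongs to the Paschen series.

955 nm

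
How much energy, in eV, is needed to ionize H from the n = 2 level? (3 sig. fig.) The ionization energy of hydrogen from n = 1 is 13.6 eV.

E_2 = −13.60/4 = −3.40 eV, so ionization (to E = 0) requires 3.40 eV.

3.40 eV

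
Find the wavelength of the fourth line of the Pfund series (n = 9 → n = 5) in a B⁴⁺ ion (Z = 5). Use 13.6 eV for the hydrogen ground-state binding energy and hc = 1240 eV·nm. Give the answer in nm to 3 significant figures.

132 nm

The Pfund series terminates on n_f = 5; the fourth line has n_i = 5+4 = 9.
ΔE = 340.0 × (1/5² − 1/9²) = 9.402 eV.
λ = 1240 / 9.402 = 132 nm.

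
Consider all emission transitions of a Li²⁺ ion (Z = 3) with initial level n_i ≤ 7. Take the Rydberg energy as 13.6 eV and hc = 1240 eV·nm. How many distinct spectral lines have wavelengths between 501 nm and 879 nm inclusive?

2

Enumerate all n_i → n_f pairs with 1 ≤ n_f < n_i ≤ 7 and compute λ = 1240 / [13.6·9·(1/n_f² − 1/n_i²)].
Lines falling in [501, 879] nm: 7→5 (517.1 nm), 6→5 (828.9 nm).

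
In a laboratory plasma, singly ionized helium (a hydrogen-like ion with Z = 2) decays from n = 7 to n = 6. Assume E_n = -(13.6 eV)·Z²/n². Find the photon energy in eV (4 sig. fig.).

The Bohr energies scale as Z², so for Z = 2: E_n = −54.40/n² eV.
E_7 = −54.40/49 = −1.110 eV and E_6 = −54.40/36 = −1.511 eV.
The photon energy is |E_7 − E_6| = 0.4009 eV.

0.4009 eV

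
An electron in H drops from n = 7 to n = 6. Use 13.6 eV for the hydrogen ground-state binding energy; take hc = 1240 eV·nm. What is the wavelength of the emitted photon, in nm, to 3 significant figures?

ΔE = 13.60 × (1/6² − 1/7²) = 13.60 × 0.007370 = 0.1002 eV.
λ = hc/ΔE = 1240 / 0.1002 = 12400 nm.

12400 nm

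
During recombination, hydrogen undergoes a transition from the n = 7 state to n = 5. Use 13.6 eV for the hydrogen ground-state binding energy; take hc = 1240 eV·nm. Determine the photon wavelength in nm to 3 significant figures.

ΔE = 13.60 × (1/5² − 1/7²) = 13.60 × 0.01959 = 0.2664 eV.
λ = hc/ΔE = 1240 / 0.2664 = 4650 nm.

4650 nm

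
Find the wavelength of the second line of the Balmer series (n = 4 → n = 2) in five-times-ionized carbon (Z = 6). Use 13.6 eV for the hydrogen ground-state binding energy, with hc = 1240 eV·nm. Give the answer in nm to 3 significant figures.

The Balmer series terminates on n_f = 2; the second line has n_i = 2+2 = 4.
ΔE = 489.6 × (1/2² − 1/4²) = 91.80 eV.
λ = 1240 / 91.80 = 13.5 nm.

13.5 nm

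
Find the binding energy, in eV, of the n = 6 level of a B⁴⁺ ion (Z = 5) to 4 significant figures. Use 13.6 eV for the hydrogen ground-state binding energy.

E_n = −13.6 Z²/n² = −340.0/n² eV for Z = 5.
E_6 = −340.0/36 = −9.444 eV, so ionization (to E = 0) requires 9.444 eV.

9.444 eV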